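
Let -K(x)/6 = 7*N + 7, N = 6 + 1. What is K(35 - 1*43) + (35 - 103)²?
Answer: 4288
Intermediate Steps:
N = 7
K(x) = -336 (K(x) = -6*(7*7 + 7) = -6*(49 + 7) = -6*56 = -336)
K(35 - 1*43) + (35 - 103)² = -336 + (35 - 103)² = -336 + (-68)² = -336 + 4624 = 4288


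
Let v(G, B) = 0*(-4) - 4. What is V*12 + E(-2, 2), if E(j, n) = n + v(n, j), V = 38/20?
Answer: 104/5 ≈ 20.800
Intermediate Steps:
v(G, B) = -4 (v(G, B) = 0 - 4 = -4)
V = 19/10 (V = 38*(1/20) = 19/10 ≈ 1.9000)
E(j, n) = -4 + n (E(j, n) = n - 4 = -4 + n)
V*12 + E(-2, 2) = (19/10)*12 + (-4 + 2) = 114/5 - 2 = 104/5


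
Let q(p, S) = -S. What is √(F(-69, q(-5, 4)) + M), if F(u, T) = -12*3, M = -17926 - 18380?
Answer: 3*I*√4038 ≈ 190.64*I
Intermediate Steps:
M = -36306
F(u, T) = -36
√(F(-69, q(-5, 4)) + M) = √(-36 - 36306) = √(-36342) = 3*I*√4038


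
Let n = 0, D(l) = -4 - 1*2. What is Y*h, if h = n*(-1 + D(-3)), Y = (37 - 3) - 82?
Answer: 0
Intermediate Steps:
D(l) = -6 (D(l) = -4 - 2 = -6)
Y = -48 (Y = 34 - 82 = -48)
h = 0 (h = 0*(-1 - 6) = 0*(-7) = 0)
Y*h = -48*0 = 0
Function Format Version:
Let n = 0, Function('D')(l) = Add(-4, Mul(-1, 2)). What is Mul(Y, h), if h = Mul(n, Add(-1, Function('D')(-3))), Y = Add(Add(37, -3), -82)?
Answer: 0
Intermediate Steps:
Function('D')(l) = -6 (Function('D')(l) = Add(-4, -2) = -6)
Y = -48 (Y = Add(34, -82) = -48)
h = 0 (h = Mul(0, Add(-1, -6)) = Mul(0, -7) = 0)
Mul(Y, h) = Mul(-48, 0) = 0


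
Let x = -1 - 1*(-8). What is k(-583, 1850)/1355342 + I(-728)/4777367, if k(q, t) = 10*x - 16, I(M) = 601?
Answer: 536269180/3237483072257 ≈ 0.00016564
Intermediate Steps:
x = 7 (x = -1 + 8 = 7)
k(q, t) = 54 (k(q, t) = 10*7 - 16 = 70 - 16 = 54)
k(-583, 1850)/1355342 + I(-728)/4777367 = 54/1355342 + 601/4777367 = 54*(1/1355342) + 601*(1/4777367) = 27/677671 + 601/4777367 = 536269180/3237483072257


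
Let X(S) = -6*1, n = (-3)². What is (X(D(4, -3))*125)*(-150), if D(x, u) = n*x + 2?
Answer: 112500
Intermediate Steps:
n = 9
D(x, u) = 2 + 9*x (D(x, u) = 9*x + 2 = 2 + 9*x)
X(S) = -6
(X(D(4, -3))*125)*(-150) = -6*125*(-150) = -750*(-150) = 112500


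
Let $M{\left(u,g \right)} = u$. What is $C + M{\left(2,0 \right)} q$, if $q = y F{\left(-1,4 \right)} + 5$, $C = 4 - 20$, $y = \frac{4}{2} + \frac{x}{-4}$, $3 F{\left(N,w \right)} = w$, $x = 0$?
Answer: $- \frac{2}{3} \approx -0.66667$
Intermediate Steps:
$F{\left(N,w \right)} = \frac{w}{3}$
$y = 2$ ($y = \frac{4}{2} + \frac{0}{-4} = 4 \cdot \frac{1}{2} + 0 \left(- \frac{1}{4}\right) = 2 + 0 = 2$)
$C = -16$
$q = \frac{23}{3}$ ($q = 2 \cdot \frac{1}{3} \cdot 4 + 5 = 2 \cdot \frac{4}{3} + 5 = \frac{8}{3} + 5 = \frac{23}{3} \approx 7.6667$)
$C + M{\left(2,0 \right)} q = -16 + 2 \cdot \frac{23}{3} = -16 + \frac{46}{3} = - \frac{2}{3}$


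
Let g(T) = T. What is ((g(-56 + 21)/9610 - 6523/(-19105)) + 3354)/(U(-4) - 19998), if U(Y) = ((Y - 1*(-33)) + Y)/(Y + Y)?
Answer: -492682584844/2937750039145 ≈ -0.16771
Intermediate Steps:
U(Y) = (33 + 2*Y)/(2*Y) (U(Y) = ((Y + 33) + Y)/((2*Y)) = ((33 + Y) + Y)*(1/(2*Y)) = (33 + 2*Y)*(1/(2*Y)) = (33 + 2*Y)/(2*Y))
((g(-56 + 21)/9610 - 6523/(-19105)) + 3354)/(U(-4) - 19998) = (((-56 + 21)/9610 - 6523/(-19105)) + 3354)/((33/2 - 4)/(-4) - 19998) = ((-35*1/9610 - 6523*(-1/19105)) + 3354)/(-¼*25/2 - 19998) = ((-7/1922 + 6523/19105) + 3354)/(-25/8 - 19998) = (12403471/36719810 + 3354)/(-160009/8) = (123170646211/36719810)*(-8/160009) = -492682584844/2937750039145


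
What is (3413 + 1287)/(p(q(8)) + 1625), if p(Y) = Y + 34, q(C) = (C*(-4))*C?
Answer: 4700/1403 ≈ 3.3500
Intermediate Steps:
q(C) = -4*C**2 (q(C) = (-4*C)*C = -4*C**2)
p(Y) = 34 + Y
(3413 + 1287)/(p(q(8)) + 1625) = (3413 + 1287)/((34 - 4*8**2) + 1625) = 4700/((34 - 4*64) + 1625) = 4700/((34 - 256) + 1625) = 4700/(-222 + 1625) = 4700/1403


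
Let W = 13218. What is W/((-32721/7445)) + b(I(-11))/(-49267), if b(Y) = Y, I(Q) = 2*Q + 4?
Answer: -1616088946564/537355169 ≈ -3007.5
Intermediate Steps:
I(Q) = 4 + 2*Q
W/((-32721/7445)) + b(I(-11))/(-49267) = 13218/((-32721/7445)) + (4 + 2*(-11))/(-49267) = 13218/((-32721*1/7445)) + (4 - 22)*(-1/49267) = 13218/(-32721/7445) - 18*(-1/49267) = 13218*(-7445/32721) + 18/49267 = -32802670/10907 + 18/49267 = -1616088946564/537355169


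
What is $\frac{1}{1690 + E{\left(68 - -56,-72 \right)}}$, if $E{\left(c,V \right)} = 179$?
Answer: $\frac{1}{1869} \approx 0.00053505$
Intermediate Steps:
$\frac{1}{1690 + E{\left(68 - -56,-72 \right)}} = \frac{1}{1690 + 179} = \frac{1}{1869}$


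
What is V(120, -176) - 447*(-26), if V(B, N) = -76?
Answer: 11546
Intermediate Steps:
V(120, -176) - 447*(-26) = -76 - 447*(-26) = -76 + 11622 = 11546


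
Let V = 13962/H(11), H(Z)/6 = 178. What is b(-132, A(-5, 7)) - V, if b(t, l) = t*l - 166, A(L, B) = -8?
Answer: 156093/178 ≈ 876.93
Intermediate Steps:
H(Z) = 1068 (H(Z) = 6*178 = 1068)
b(t, l) = -166 + l*t (b(t, l) = l*t - 166 = -166 + l*t)
V = 2327/178 (V = 13962/1068 = 13962*(1/1068) = 2327/178 ≈ 13.073)
b(-132, A(-5, 7)) - V = (-166 - 8*(-132)) - 1*2327/178 = (-166 + 1056) - 2327/178 = 890 - 2327/178 = 156093/178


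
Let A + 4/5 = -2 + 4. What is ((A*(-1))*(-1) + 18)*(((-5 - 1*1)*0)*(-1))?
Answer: 0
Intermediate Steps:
A = 6/5 (A = -4/5 + (-2 + 4) = -4/5 + 2 = 6/5 ≈ 1.2000)
((A*(-1))*(-1) + 18)*(((-5 - 1*1)*0)*(-1)) = (((6/5)*(-1))*(-1) + 18)*(((-5 - 1*1)*0)*(-1)) = (-6/5*(-1) + 18)*(((-5 - 1)*0)*(-1)) = (6/5 + 18)*(-6*0*(-1)) = 96*(0*(-1))/5 = (96/5)*0 = 0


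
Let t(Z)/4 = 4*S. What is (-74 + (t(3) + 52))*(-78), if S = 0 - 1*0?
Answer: 1716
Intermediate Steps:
S = 0 (S = 0 + 0 = 0)
t(Z) = 0 (t(Z) = 4*(4*0) = 4*0 = 0)
(-74 + (t(3) + 52))*(-78) = (-74 + (0 + 52))*(-78) = (-74 + 52)*(-78) = -22*(-78) = 1716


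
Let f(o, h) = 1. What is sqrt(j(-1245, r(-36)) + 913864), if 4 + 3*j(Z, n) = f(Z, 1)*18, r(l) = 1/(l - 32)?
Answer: sqrt(8224818)/3 ≈ 955.96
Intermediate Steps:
r(l) = 1/(-32 + l)
j(Z, n) = 14/3 (j(Z, n) = -4/3 + (1*18)/3 = -4/3 + (1/3)*18 = -4/3 + 6 = 14/3)
sqrt(j(-1245, r(-36)) + 913864) = sqrt(14/3 + 913864) = sqrt(2741606/3) = sqrt(8224818)/3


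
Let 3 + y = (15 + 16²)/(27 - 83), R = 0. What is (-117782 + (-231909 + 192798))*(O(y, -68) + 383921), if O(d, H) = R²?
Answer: -60234517453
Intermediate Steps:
y = -439/56 (y = -3 + (15 + 16²)/(27 - 83) = -3 + (15 + 256)/(-56) = -3 + 271*(-1/56) = -3 - 271/56 = -439/56 ≈ -7.8393)
O(d, H) = 0 (O(d, H) = 0² = 0)
(-117782 + (-231909 + 192798))*(O(y, -68) + 383921) = (-117782 + (-231909 + 192798))*(0 + 383921) = (-117782 - 39111)*383921 = -156893*383921 = -60234517453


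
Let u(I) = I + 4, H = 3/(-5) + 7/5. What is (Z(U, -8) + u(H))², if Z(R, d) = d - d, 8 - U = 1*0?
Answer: 576/25 ≈ 23.040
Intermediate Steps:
U = 8 (U = 8 - 0 = 8 - 1*0 = 8 + 0 = 8)
Z(R, d) = 0
H = ⅘ (H = 3*(-⅕) + 7*(⅕) = -⅗ + 7/5 = ⅘ ≈ 0.80000)
u(I) = 4 + I
(Z(U, -8) + u(H))² = (0 + (4 + ⅘))² = (0 + 24/5)² = (24/5)² = 576/25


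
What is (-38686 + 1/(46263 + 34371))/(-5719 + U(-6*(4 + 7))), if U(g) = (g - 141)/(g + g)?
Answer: 68626952306/10142426739 ≈ 6.7663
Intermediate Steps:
U(g) = (-141 + g)/(2*g) (U(g) = (-141 + g)/((2*g)) = (-141 + g)*(1/(2*g)) = (-141 + g)/(2*g))
(-38686 + 1/(46263 + 34371))/(-5719 + U(-6*(4 + 7))) = (-38686 + 1/(46263 + 34371))/(-5719 + (-141 - 6*(4 + 7))/(2*((-6*(4 + 7))))) = (-38686 + 1/80634)/(-5719 + (-141 - 6*11)/(2*((-6*11)))) = (-38686 + 1/80634)/(-5719 + (½)*(-141 - 66)/(-66)) = -3119406923/(80634*(-5719 + (½)*(-1/66)*(-207))) = -3119406923/(80634*(-5719 + 69/44)) = -3119406923/(80634*(-251567/44)) = -3119406923/80634*(-44/251567) = 68626952306/10142426739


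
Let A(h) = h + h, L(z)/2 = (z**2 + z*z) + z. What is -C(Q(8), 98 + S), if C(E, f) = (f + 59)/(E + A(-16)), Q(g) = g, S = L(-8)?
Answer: 397/24 ≈ 16.542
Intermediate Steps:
L(z) = 2*z + 4*z**2 (L(z) = 2*((z**2 + z*z) + z) = 2*((z**2 + z**2) + z) = 2*(2*z**2 + z) = 2*(z + 2*z**2) = 2*z + 4*z**2)
S = 240 (S = 2*(-8)*(1 + 2*(-8)) = 2*(-8)*(1 - 16) = 2*(-8)*(-15) = 240)
A(h) = 2*h
C(E, f) = (59 + f)/(-32 + E) (C(E, f) = (f + 59)/(E + 2*(-16)) = (59 + f)/(E - 32) = (59 + f)/(-32 + E))
-C(Q(8), 98 + S) = -(59 + (98 + 240))/(-32 + 8) = -(59 + 338)/(-24) = -(-1)*397/24 = -1*(-397/24) = 397/24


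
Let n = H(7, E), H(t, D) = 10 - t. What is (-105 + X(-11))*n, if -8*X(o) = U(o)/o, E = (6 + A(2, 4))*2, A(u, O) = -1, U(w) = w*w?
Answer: -2487/8 ≈ -310.88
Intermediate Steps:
U(w) = w²
E = 10 (E = (6 - 1)*2 = 5*2 = 10)
X(o) = -o/8 (X(o) = -o²/(8*o) = -o/8)
n = 3 (n = 10 - 1*7 = 10 - 7 = 3)
(-105 + X(-11))*n = (-105 - ⅛*(-11))*3 = (-105 + 11/8)*3 = -829/8*3 = -2487/8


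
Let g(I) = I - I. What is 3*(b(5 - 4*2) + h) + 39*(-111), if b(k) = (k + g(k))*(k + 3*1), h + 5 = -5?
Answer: -4359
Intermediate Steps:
h = -10 (h = -5 - 5 = -10)
g(I) = 0
b(k) = k*(3 + k) (b(k) = (k + 0)*(k + 3*1) = k*(k + 3) = k*(3 + k))
3*(b(5 - 4*2) + h) + 39*(-111) = 3*((5 - 4*2)*(3 + (5 - 4*2)) - 10) + 39*(-111) = 3*((5 - 8)*(3 + (5 - 8)) - 10) - 4329 = 3*(-3*(3 - 3) - 10) - 4329 = 3*(-3*0 - 10) - 4329 = 3*(0 - 10) - 4329 = 3*(-10) - 4329 = -30 - 4329 = -4359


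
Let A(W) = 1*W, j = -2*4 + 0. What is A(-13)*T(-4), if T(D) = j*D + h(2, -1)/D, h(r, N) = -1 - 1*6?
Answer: -1755/4 ≈ -438.75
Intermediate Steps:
h(r, N) = -7 (h(r, N) = -1 - 6 = -7)
j = -8 (j = -8 + 0 = -8)
A(W) = W
T(D) = -8*D - 7/D
A(-13)*T(-4) = -13*(-8*(-4) - 7/(-4)) = -13*(32 - 7*(-1/4)) = -13*(32 + 7/4) = -13*135/4 = -1755/4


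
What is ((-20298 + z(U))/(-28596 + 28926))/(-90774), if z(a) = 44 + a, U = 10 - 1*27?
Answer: 6757/9985140 ≈ 0.00067671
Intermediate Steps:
U = -17 (U = 10 - 27 = -17)
((-20298 + z(U))/(-28596 + 28926))/(-90774) = ((-20298 + (44 - 17))/(-28596 + 28926))/(-90774) = ((-20298 + 27)/330)*(-1/90774) = -20271*1/330*(-1/90774) = -6757/110*(-1/90774) = 6757/9985140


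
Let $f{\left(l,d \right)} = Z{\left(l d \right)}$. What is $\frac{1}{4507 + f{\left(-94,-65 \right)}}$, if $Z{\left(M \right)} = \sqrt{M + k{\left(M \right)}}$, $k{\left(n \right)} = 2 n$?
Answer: $\frac{4507}{20294719} - \frac{\sqrt{18330}}{20294719} \approx 0.00021541$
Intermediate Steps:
$Z{\left(M \right)} = \sqrt{3} \sqrt{M}$ ($Z{\left(M \right)} = \sqrt{M + 2 M} = \sqrt{3 M} = \sqrt{3} \sqrt{M}$)
$f{\left(l,d \right)} = \sqrt{3} \sqrt{d l}$ ($f{\left(l,d \right)} = \sqrt{3} \sqrt{l d} = \sqrt{3} \sqrt{d l}$)
$\frac{1}{4507 + f{\left(-94,-65 \right)}} = \frac{1}{4507 + \sqrt{3} \sqrt{\left(-65\right) \left(-94\right)}} = \frac{1}{4507 + \sqrt{3} \sqrt{6110}} = \frac{1}{4507 + \sqrt{18330}}$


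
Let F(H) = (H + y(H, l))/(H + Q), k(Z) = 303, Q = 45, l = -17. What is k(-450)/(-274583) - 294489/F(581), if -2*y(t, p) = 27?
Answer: -101238815048829/311651705 ≈ -3.2485e+5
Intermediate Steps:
y(t, p) = -27/2 (y(t, p) = -½*27 = -27/2)
F(H) = (-27/2 + H)/(45 + H) (F(H) = (H - 27/2)/(H + 45) = (-27/2 + H)/(45 + H))
k(-450)/(-274583) - 294489/F(581) = 303/(-274583) - 294489*(45 + 581)/(-27/2 + 581) = 303*(-1/274583) - 294489/((1135/2)/626) = -303/274583 - 294489/((1/626)*(1135/2)) = -303/274583 - 294489/1135/1252 = -303/274583 - 294489*1252/1135 = -303/274583 - 368700228/1135 = -101238815048829/311651705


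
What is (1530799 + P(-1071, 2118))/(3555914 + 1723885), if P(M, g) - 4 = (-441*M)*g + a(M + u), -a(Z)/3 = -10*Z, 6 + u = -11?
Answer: 1001852861/5279799 ≈ 189.75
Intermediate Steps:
u = -17 (u = -6 - 11 = -17)
a(Z) = 30*Z (a(Z) = -(-30)*Z = 30*Z)
P(M, g) = -506 + 30*M - 441*M*g (P(M, g) = 4 + ((-441*M)*g + 30*(M - 17)) = 4 + (-441*M*g + 30*(-17 + M)) = 4 + (-441*M*g + (-510 + 30*M)) = 4 + (-510 + 30*M - 441*M*g) = -506 + 30*M - 441*M*g)
(1530799 + P(-1071, 2118))/(3555914 + 1723885) = (1530799 + (-506 + 30*(-1071) - 441*(-1071)*2118))/(3555914 + 1723885) = (1530799 + (-506 - 32130 + 1000354698))/5279799 = (1530799 + 1000322062)*(1/5279799) = 1001852861*(1/5279799) = 1001852861/5279799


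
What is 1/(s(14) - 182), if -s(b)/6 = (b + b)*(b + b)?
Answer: -1/4886 ≈ -0.00020467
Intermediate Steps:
s(b) = -24*b**2 (s(b) = -6*(b + b)*(b + b) = -6*2*b*2*b = -24*b**2)
1/(s(14) - 182) = 1/(-24*14**2 - 182) = 1/(-24*196 - 182) = 1/(-4704 - 182) = 1/(-4886) = -1/4886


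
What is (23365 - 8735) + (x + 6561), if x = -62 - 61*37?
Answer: 18872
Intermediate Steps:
x = -2319 (x = -62 - 2257 = -2319)
(23365 - 8735) + (x + 6561) = (23365 - 8735) + (-2319 + 6561) = 14630 + 4242 = 18872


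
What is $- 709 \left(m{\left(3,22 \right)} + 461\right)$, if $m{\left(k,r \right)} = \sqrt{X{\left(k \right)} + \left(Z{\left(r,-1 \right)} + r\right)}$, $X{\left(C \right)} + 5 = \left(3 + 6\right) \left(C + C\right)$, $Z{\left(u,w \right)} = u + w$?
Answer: $-326849 - 1418 \sqrt{23} \approx -3.3365 \cdot 10^{5}$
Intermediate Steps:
$X{\left(C \right)} = -5 + 18 C$ ($X{\left(C \right)} = -5 + \left(3 + 6\right) \left(C + C\right) = -5 + 9 \cdot 2 C = -5 + 18 C$)
$m{\left(k,r \right)} = \sqrt{-6 + 2 r + 18 k}$ ($m{\left(k,r \right)} = \sqrt{\left(-5 + 18 k\right) + \left(\left(r - 1\right) + r\right)} = \sqrt{\left(-5 + 18 k\right) + \left(\left(-1 + r\right) + r\right)} = \sqrt{\left(-5 + 18 k\right) + \left(-1 + 2 r\right)} = \sqrt{-6 + 2 r + 18 k}$)
$- 709 \left(m{\left(3,22 \right)} + 461\right) = - 709 \left(\sqrt{-6 + 2 \cdot 22 + 18 \cdot 3} + 461\right) = - 709 \left(\sqrt{-6 + 44 + 54} + 461\right) = - 709 \left(\sqrt{92} + 461\right) = - 709 \left(2 \sqrt{23} + 461\right) = - 709 \left(461 + 2 \sqrt{23}\right) = -326849 - 1418 \sqrt{23}$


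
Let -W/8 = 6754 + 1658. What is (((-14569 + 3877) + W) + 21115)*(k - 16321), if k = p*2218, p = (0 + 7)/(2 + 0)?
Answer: 486719134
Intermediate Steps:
W = -67296 (W = -8*(6754 + 1658) = -8*8412 = -67296)
p = 7/2 ≈ 3.5000
k = 7763 (k = (7/2)*2218 = 7763)
(((-14569 + 3877) + W) + 21115)*(k - 16321) = (((-14569 + 3877) - 67296) + 21115)*(7763 - 16321) = ((-10692 - 67296) + 21115)*(-8558) = (-77988 + 21115)*(-8558) = -56873*(-8558) = 486719134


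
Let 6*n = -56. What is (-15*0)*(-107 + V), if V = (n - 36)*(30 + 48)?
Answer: 0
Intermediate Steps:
n = -28/3 (n = (⅙)*(-56) = -28/3 ≈ -9.3333)
V = -3536 (V = (-28/3 - 36)*(30 + 48) = -136/3*78 = -3536)
(-15*0)*(-107 + V) = (-15*0)*(-107 - 3536) = 0*(-3643) = 0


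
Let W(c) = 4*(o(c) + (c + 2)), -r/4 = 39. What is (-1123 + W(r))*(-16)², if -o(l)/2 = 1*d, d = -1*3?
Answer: -439040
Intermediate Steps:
r = -156 (r = -4*39 = -156)
d = -3
o(l) = 6 (o(l) = -2*(-3) = 6)
W(c) = 32 + 4*c (W(c) = 4*(6 + (c + 2)) = 4*(6 + (2 + c)) = 4*(8 + c) = 32 + 4*c)
(-1123 + W(r))*(-16)² = (-1123 + (32 + 4*(-156)))*(-16)² = (-1123 + (32 - 624))*256 = (-1123 - 592)*256 = -1715*256 = -439040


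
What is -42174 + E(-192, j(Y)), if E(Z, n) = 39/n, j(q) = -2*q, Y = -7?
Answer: -590397/14 ≈ -42171.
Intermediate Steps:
-42174 + E(-192, j(Y)) = -42174 + 39/((-2*(-7))) = -42174 + 39/14 = -590397/14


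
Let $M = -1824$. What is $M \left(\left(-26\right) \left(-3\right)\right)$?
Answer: $-142272$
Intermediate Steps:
$M \left(\left(-26\right) \left(-3\right)\right) = - 1824 \left(\left(-26\right) \left(-3\right)\right) = \left(-1824\right) 78 = -142272$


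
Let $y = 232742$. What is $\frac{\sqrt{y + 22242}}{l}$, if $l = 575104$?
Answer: $\frac{\sqrt{63746}}{287552} \approx 0.00087803$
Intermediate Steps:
$\frac{\sqrt{y + 22242}}{l} = \frac{\sqrt{232742 + 22242}}{575104} = \sqrt{254984} \cdot \frac{1}{575104} = 2 \sqrt{63746} \cdot \frac{1}{575104} = \frac{\sqrt{63746}}{287552}$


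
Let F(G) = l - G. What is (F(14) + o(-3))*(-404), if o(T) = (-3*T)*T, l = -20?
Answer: 24644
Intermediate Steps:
o(T) = -3*T**2
F(G) = -20 - G
(F(14) + o(-3))*(-404) = ((-20 - 1*14) - 3*(-3)**2)*(-404) = ((-20 - 14) - 3*9)*(-404) = (-34 - 27)*(-404) = -61*(-404) = 24644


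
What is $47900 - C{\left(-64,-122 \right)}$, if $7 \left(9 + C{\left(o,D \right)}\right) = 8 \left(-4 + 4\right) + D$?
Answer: $\frac{335485}{7} \approx 47926.0$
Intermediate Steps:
$C{\left(o,D \right)} = -9 + \frac{D}{7}$ ($C{\left(o,D \right)} = -9 + \frac{8 \left(-4 + 4\right) + D}{7} = -9 + \frac{8 \cdot 0 + D}{7} = -9 + \frac{0 + D}{7} = -9 + \frac{D}{7}$)
$47900 - C{\left(-64,-122 \right)} = 47900 - \left(-9 + \frac{1}{7} \left(-122\right)\right) = 47900 - \left(-9 - \frac{122}{7}\right) = 47900 - - \frac{185}{7} = 47900 + \frac{185}{7} = \frac{335485}{7}$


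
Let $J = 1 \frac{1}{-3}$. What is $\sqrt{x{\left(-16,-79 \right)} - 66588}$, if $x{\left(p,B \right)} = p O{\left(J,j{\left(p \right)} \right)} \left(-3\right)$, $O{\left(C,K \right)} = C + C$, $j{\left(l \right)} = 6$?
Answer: $2 i \sqrt{16655} \approx 258.11 i$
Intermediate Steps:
$J = - \frac{1}{3}$ ($J = 1 \left(- \frac{1}{3}\right) = - \frac{1}{3} \approx -0.33333$)
$O{\left(C,K \right)} = 2 C$
$x{\left(p,B \right)} = 2 p$ ($x{\left(p,B \right)} = p 2 \left(- \frac{1}{3}\right) \left(-3\right) = p \left(- \frac{2}{3}\right) \left(-3\right) = - \frac{2 p}{3} \left(-3\right) = 2 p$)
$\sqrt{x{\left(-16,-79 \right)} - 66588} = \sqrt{2 \left(-16\right) - 66588} = \sqrt{-32 - 66588} = \sqrt{-66620} = 2 i \sqrt{16655}$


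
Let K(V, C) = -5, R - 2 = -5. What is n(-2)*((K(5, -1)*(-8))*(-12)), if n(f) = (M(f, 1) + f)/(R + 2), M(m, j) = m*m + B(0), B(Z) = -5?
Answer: -1440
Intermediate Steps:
R = -3 (R = 2 - 5 = -3)
M(m, j) = -5 + m² (M(m, j) = m*m - 5 = m² - 5 = -5 + m²)
n(f) = 5 - f - f² (n(f) = ((-5 + f²) + f)/(-3 + 2) = (-5 + f + f²)/(-1) = (-5 + f + f²)*(-1) = 5 - f - f²)
n(-2)*((K(5, -1)*(-8))*(-12)) = (5 - 1*(-2) - 1*(-2)²)*(-5*(-8)*(-12)) = (5 + 2 - 1*4)*(40*(-12)) = (5 + 2 - 4)*(-480) = 3*(-480) = -1440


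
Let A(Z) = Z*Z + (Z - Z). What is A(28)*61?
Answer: 47824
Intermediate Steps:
A(Z) = Z² (A(Z) = Z² + 0 = Z²)
A(28)*61 = 28²*61 = 784*61 = 47824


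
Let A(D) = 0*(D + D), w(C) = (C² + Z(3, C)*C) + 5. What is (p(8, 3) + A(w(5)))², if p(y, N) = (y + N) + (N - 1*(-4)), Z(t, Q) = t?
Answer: 324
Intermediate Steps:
p(y, N) = 4 + y + 2*N (p(y, N) = (N + y) + (N + 4) = (N + y) + (4 + N) = 4 + y + 2*N)
w(C) = 5 + C² + 3*C (w(C) = (C² + 3*C) + 5 = 5 + C² + 3*C)
A(D) = 0 (A(D) = 0*(2*D) = 0)
(p(8, 3) + A(w(5)))² = ((4 + 8 + 2*3) + 0)² = ((4 + 8 + 6) + 0)² = (18 + 0)² = 18² = 324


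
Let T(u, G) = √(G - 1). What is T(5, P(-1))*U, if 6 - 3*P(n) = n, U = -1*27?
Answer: -18*√3 ≈ -31.177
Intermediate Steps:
U = -27
P(n) = 2 - n/3
T(u, G) = √(-1 + G)
T(5, P(-1))*U = √(-1 + (2 - ⅓*(-1)))*(-27) = √(-1 + (2 + ⅓))*(-27) = √(-1 + 7/3)*(-27) = √(4/3)*(-27) = (2*√3/3)*(-27) = -18*√3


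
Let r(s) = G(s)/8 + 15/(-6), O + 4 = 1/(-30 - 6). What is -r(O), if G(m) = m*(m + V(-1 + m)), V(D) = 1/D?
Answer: 698075/1876608 ≈ 0.37199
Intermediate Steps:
O = -145/36 (O = -4 + 1/(-30 - 6) = -4 + 1/(-36) = -4 - 1/36 = -145/36 ≈ -4.0278)
G(m) = m*(m + 1/(-1 + m))
r(s) = -5/2 + s*(1 + s*(-1 + s))/(8*(-1 + s)) (r(s) = (s*(1 + s*(-1 + s))/(-1 + s))/8 + 15/(-6) = (s*(1 + s*(-1 + s))/(-1 + s))*(⅛) + 15*(-⅙) = s*(1 + s*(-1 + s))/(8*(-1 + s)) - 5/2 = -5/2 + s*(1 + s*(-1 + s))/(8*(-1 + s)))
-r(O) = -(20 + (-145/36)³ - (-145/36)² - 19*(-145/36))/(8*(-1 - 145/36)) = -(20 - 3048625/46656 - 1*21025/1296 + 2755/36)/(8*(-181/36)) = -(-36)*(20 - 3048625/46656 - 21025/1296 + 2755/36)/(8*181) = -(-36)*698075/(8*181*46656) = -1*(-698075/1876608) = 698075/1876608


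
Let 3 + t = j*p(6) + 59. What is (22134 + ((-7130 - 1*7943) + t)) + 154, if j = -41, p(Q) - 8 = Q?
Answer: 6697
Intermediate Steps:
p(Q) = 8 + Q
t = -518 (t = -3 + (-41*(8 + 6) + 59) = -3 + (-41*14 + 59) = -3 + (-574 + 59) = -3 - 515 = -518)
(22134 + ((-7130 - 1*7943) + t)) + 154 = (22134 + ((-7130 - 1*7943) - 518)) + 154 = (22134 + ((-7130 - 7943) - 518)) + 154 = (22134 + (-15073 - 518)) + 154 = (22134 - 15591) + 154 = 6543 + 154 = 6697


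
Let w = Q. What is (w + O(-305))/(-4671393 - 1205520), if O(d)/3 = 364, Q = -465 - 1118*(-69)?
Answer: -25923/1958971 ≈ -0.013233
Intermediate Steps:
Q = 76677 (Q = -465 + 77142 = 76677)
O(d) = 1092 (O(d) = 3*364 = 1092)
w = 76677
(w + O(-305))/(-4671393 - 1205520) = (76677 + 1092)/(-4671393 - 1205520) = 77769/(-5876913) = 77769*(-1/5876913) = -25923/1958971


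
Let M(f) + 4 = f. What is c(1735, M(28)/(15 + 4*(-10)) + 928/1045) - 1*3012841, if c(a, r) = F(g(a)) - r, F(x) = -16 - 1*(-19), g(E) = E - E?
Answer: -15742078174/5225 ≈ -3.0128e+6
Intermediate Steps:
g(E) = 0
M(f) = -4 + f
F(x) = 3 (F(x) = -16 + 19 = 3)
c(a, r) = 3 - r
c(1735, M(28)/(15 + 4*(-10)) + 928/1045) - 1*3012841 = (3 - ((-4 + 28)/(15 + 4*(-10)) + 928/1045)) - 1*3012841 = (3 - (24/(15 - 40) + 928*(1/1045))) - 3012841 = (3 - (24/(-25) + 928/1045)) - 3012841 = (3 - (24*(-1/25) + 928/1045)) - 3012841 = (3 - (-24/25 + 928/1045)) - 3012841 = (3 - 1*(-376/5225)) - 3012841 = (3 + 376/5225) - 3012841 = 16051/5225 - 3012841 = -15742078174/5225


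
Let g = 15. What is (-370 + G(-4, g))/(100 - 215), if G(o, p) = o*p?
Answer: 86/23 ≈ 3.7391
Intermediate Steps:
(-370 + G(-4, g))/(100 - 215) = (-370 - 4*15)/(100 - 215) = (-370 - 60)/(-115) = -430*(-1/115) = 86/23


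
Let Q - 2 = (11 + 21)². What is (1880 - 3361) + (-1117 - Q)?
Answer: -3624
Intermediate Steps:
Q = 1026 (Q = 2 + (11 + 21)² = 2 + 32² = 2 + 1024 = 1026)
(1880 - 3361) + (-1117 - Q) = (1880 - 3361) + (-1117 - 1*1026) = -1481 + (-1117 - 1026) = -1481 - 2143 = -3624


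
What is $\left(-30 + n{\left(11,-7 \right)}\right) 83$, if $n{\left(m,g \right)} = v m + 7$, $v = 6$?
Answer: $3569$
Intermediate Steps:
$n{\left(m,g \right)} = 7 + 6 m$ ($n{\left(m,g \right)} = 6 m + 7 = 7 + 6 m$)
$\left(-30 + n{\left(11,-7 \right)}\right) 83 = \left(-30 + \left(7 + 6 \cdot 11\right)\right) 83 = \left(-30 + \left(7 + 66\right)\right) 83 = \left(-30 + 73\right) 83 = 43 \cdot 83 = 3569$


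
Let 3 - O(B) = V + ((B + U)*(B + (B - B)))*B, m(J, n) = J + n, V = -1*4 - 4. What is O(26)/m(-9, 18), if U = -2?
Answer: -16213/9 ≈ -1801.4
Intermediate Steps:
V = -8 (V = -4 - 4 = -8)
O(B) = 11 - B**2*(-2 + B) (O(B) = 3 - (-8 + ((B - 2)*(B + (B - B)))*B) = 3 - (-8 + ((-2 + B)*(B + 0))*B) = 3 - (-8 + ((-2 + B)*B)*B) = 3 - (-8 + (B*(-2 + B))*B) = 3 - (-8 + B**2*(-2 + B)) = 3 + (8 - B**2*(-2 + B)) = 11 - B**2*(-2 + B))
O(26)/m(-9, 18) = (11 - 1*26**3 + 2*26**2)/(-9 + 18) = (11 - 1*17576 + 2*676)/9 = (11 - 17576 + 1352)*(1/9) = -16213*1/9 = -16213/9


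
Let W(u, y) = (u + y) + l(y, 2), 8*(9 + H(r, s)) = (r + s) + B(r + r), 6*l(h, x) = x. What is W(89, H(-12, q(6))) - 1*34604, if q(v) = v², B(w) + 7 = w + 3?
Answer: -207145/6 ≈ -34524.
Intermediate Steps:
l(h, x) = x/6
B(w) = -4 + w (B(w) = -7 + (w + 3) = -7 + (3 + w) = -4 + w)
H(r, s) = -19/2 + s/8 + 3*r/8 (H(r, s) = -9 + ((r + s) + (-4 + (r + r)))/8 = -9 + ((r + s) + (-4 + 2*r))/8 = -9 + (-4 + s + 3*r)/8 = -9 + (-½ + s/8 + 3*r/8) = -19/2 + s/8 + 3*r/8)
W(u, y) = ⅓ + u + y (W(u, y) = (u + y) + (⅙)*2 = (u + y) + ⅓ = ⅓ + u + y)
W(89, H(-12, q(6))) - 1*34604 = (⅓ + 89 + (-19/2 + (⅛)*6² + (3/8)*(-12))) - 1*34604 = (⅓ + 89 + (-19/2 + (⅛)*36 - 9/2)) - 34604 = (⅓ + 89 + (-19/2 + 9/2 - 9/2)) - 34604 = (⅓ + 89 - 19/2) - 34604 = 479/6 - 34604 = -207145/6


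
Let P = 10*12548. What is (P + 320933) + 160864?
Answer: 607277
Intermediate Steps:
P = 125480
(P + 320933) + 160864 = (125480 + 320933) + 160864 = 446413 + 160864 = 607277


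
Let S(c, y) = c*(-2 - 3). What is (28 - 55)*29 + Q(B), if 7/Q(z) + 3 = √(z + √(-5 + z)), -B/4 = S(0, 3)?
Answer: -783 - 7/(3 - 5^(¼)*√I) ≈ -785.78 - 1.5131*I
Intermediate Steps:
S(c, y) = -5*c (S(c, y) = c*(-5) = -5*c)
B = 0 (B = -(-20)*0 = -4*0 = 0)
Q(z) = 7/(-3 + √(z + √(-5 + z)))
(28 - 55)*29 + Q(B) = (28 - 55)*29 + 7/(-3 + √(0 + √(-5 + 0))) = -27*29 + 7/(-3 + √(0 + √(-5))) = -783 + 7/(-3 + √(0 + I*√5)) = -783 + 7/(-3 + √(I*√5)) = -783 + 7/(-3 + 5^(¼)*√I)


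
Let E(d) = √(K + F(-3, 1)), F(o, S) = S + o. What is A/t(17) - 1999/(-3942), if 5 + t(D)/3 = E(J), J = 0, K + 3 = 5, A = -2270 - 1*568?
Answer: 3739127/19710 ≈ 189.71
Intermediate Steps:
A = -2838 (A = -2270 - 568 = -2838)
K = 2 (K = -3 + 5 = 2)
E(d) = 0 (E(d) = √(2 + (1 - 3)) = √(2 - 2) = √0 = 0)
t(D) = -15 (t(D) = -15 + 3*0 = -15 + 0 = -15)
A/t(17) - 1999/(-3942) = -2838/(-15) - 1999/(-3942) = -2838*(-1/15) - 1999*(-1/3942) = 946/5 + 1999/3942 = 3739127/19710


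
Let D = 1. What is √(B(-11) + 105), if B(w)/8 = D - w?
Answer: √201 ≈ 14.177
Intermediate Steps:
B(w) = 8 - 8*w (B(w) = 8*(1 - w) = 8 - 8*w)
√(B(-11) + 105) = √((8 - 8*(-11)) + 105) = √((8 + 88) + 105) = √(96 + 105) = √201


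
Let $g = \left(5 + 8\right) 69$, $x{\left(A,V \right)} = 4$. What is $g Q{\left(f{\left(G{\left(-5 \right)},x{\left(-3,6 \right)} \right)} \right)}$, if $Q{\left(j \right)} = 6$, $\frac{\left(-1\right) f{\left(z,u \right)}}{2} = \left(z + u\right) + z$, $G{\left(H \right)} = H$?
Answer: $5382$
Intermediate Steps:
$f{\left(z,u \right)} = - 4 z - 2 u$ ($f{\left(z,u \right)} = - 2 \left(\left(z + u\right) + z\right) = - 2 \left(\left(u + z\right) + z\right) = - 2 \left(u + 2 z\right) = - 4 z - 2 u$)
$g = 897$ ($g = 13 \cdot 69 = 897$)
$g Q{\left(f{\left(G{\left(-5 \right)},x{\left(-3,6 \right)} \right)} \right)} = 897 \cdot 6 = 5382$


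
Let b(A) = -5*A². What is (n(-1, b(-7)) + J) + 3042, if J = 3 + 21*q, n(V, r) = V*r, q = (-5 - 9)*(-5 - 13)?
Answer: 8582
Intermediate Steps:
q = 252 (q = -14*(-18) = 252)
J = 5295 (J = 3 + 21*252 = 3 + 5292 = 5295)
(n(-1, b(-7)) + J) + 3042 = (-(-5)*(-7)² + 5295) + 3042 = (-(-5)*49 + 5295) + 3042 = (-1*(-245) + 5295) + 3042 = (245 + 5295) + 3042 = 5540 + 3042 = 8582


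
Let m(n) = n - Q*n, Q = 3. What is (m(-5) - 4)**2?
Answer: 36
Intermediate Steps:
m(n) = -2*n (m(n) = n - 3*n = -2*n)
(m(-5) - 4)**2 = (-2*(-5) - 4)**2 = (10 - 4)**2 = 6**2 = 36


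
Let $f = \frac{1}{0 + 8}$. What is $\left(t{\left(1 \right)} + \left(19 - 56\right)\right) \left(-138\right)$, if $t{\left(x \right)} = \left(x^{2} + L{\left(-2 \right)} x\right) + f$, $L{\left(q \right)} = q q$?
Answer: $\frac{17595}{4} \approx 4398.8$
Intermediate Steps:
$f = \frac{1}{8} \approx 0.125$
$L{\left(q \right)} = q^{2}$
$t{\left(x \right)} = \frac{1}{8} + x^{2} + 4 x$ ($t{\left(x \right)} = \left(x^{2} + \left(-2\right)^{2} x\right) + \frac{1}{8} = \left(x^{2} + 4 x\right) + \frac{1}{8} = \frac{1}{8} + x^{2} + 4 x$)
$\left(t{\left(1 \right)} + \left(19 - 56\right)\right) \left(-138\right) = \left(\left(\frac{1}{8} + 1^{2} + 4 \cdot 1\right) + \left(19 - 56\right)\right) \left(-138\right) = \left(\left(\frac{1}{8} + 1 + 4\right) - 37\right) \left(-138\right) = \left(\frac{41}{8} - 37\right) \left(-138\right) = \left(- \frac{255}{8}\right) \left(-138\right) = \frac{17595}{4}$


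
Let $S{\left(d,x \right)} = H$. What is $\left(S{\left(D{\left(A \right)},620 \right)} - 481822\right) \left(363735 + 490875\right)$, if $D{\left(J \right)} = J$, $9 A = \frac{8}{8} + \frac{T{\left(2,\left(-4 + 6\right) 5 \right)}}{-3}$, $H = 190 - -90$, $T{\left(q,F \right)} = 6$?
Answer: $-411530608620$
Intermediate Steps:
$H = 280$ ($H = 190 + 90 = 280$)
$A = - \frac{1}{9}$ ($A = \frac{\frac{8}{8} + \frac{6}{-3}}{9} = \frac{8 \cdot \frac{1}{8} + 6 \left(- \frac{1}{3}\right)}{9} = \frac{1 - 2}{9} = \frac{1}{9} \left(-1\right) = - \frac{1}{9} \approx -0.11111$)
$S{\left(d,x \right)} = 280$
$\left(S{\left(D{\left(A \right)},620 \right)} - 481822\right) \left(363735 + 490875\right) = \left(280 - 481822\right) \left(363735 + 490875\right) = \left(-481542\right) 854610 = -411530608620$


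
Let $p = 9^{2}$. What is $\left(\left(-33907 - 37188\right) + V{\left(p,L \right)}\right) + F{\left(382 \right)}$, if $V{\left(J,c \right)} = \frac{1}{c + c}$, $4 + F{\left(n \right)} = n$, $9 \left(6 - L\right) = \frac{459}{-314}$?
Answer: $- \frac{136837238}{1935} \approx -70717.0$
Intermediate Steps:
$L = \frac{1935}{314}$ ($L = 6 - \frac{459 \frac{1}{-314}}{9} = 6 - \frac{459 \left(- \frac{1}{314}\right)}{9} = 6 - - \frac{51}{314} = 6 + \frac{51}{314} = \frac{1935}{314} \approx 6.1624$)
$F{\left(n \right)} = -4 + n$
$p = 81$
$V{\left(J,c \right)} = \frac{1}{2 c}$
$\left(\left(-33907 - 37188\right) + V{\left(p,L \right)}\right) + F{\left(382 \right)} = \left(\left(-33907 - 37188\right) + \frac{1}{2 \cdot \frac{1935}{314}}\right) + \left(-4 + 382\right) = \left(-71095 + \frac{1}{2} \cdot \frac{314}{1935}\right) + 378 = \left(-71095 + \frac{157}{1935}\right) + 378 = - \frac{137568668}{1935} + 378 = - \frac{136837238}{1935}$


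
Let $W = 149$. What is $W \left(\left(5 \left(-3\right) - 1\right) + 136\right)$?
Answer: $17880$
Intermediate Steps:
$W \left(\left(5 \left(-3\right) - 1\right) + 136\right) = 149 \left(\left(5 \left(-3\right) - 1\right) + 136\right) = 149 \left(\left(-15 - 1\right) + 136\right) = 149 \left(-16 + 136\right) = 149 \cdot 120 = 17880$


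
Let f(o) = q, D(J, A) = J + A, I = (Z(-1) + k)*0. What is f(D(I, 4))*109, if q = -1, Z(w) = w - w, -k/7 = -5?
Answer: -109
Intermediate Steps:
k = 35 (k = -7*(-5) = 35)
Z(w) = 0
I = 0 (I = (0 + 35)*0 = 35*0 = 0)
D(J, A) = A + J
f(o) = -1
f(D(I, 4))*109 = -1*109 = -109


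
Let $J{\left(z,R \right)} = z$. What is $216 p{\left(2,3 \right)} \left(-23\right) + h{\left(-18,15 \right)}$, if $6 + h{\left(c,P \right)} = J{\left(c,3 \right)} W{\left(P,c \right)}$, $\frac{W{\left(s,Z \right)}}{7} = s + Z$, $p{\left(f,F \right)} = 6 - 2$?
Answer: $-19500$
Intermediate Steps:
$p{\left(f,F \right)} = 4$ ($p{\left(f,F \right)} = 6 - 2 = 4$)
$W{\left(s,Z \right)} = 7 Z + 7 s$ ($W{\left(s,Z \right)} = 7 \left(s + Z\right) = 7 \left(Z + s\right) = 7 Z + 7 s$)
$h{\left(c,P \right)} = -6 + c \left(7 P + 7 c\right)$ ($h{\left(c,P \right)} = -6 + c \left(7 c + 7 P\right) = -6 + c \left(7 P + 7 c\right)$)
$216 p{\left(2,3 \right)} \left(-23\right) + h{\left(-18,15 \right)} = 216 \cdot 4 \left(-23\right) - \left(6 + 126 \left(15 - 18\right)\right) = 216 \left(-92\right) - \left(6 + 126 \left(-3\right)\right) = -19872 + \left(-6 + 378\right) = -19872 + 372 = -19500$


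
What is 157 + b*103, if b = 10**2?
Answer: 10457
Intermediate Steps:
b = 100
157 + b*103 = 157 + 100*103 = 157 + 10300 = 10457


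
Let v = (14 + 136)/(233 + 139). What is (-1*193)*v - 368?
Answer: -27641/62 ≈ -445.82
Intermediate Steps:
v = 25/62 (v = 150/372 = 150*(1/372) = 25/62 ≈ 0.40323)
(-1*193)*v - 368 = -1*193*(25/62) - 368 = -193*25/62 - 368 = -4825/62 - 368 = -27641/62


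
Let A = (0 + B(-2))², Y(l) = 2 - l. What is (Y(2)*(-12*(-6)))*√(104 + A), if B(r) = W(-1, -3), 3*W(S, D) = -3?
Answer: 0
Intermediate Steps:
W(S, D) = -1 (W(S, D) = (⅓)*(-3) = -1)
B(r) = -1
A = 1 (A = (0 - 1)² = (-1)² = 1)
(Y(2)*(-12*(-6)))*√(104 + A) = ((2 - 1*2)*(-12*(-6)))*√(104 + 1) = ((2 - 2)*72)*√105 = (0*72)*√105 = 0*√105 = 0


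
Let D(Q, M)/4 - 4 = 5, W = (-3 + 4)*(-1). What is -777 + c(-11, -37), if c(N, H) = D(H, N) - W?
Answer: -740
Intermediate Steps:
W = -1 (W = 1*(-1) = -1)
D(Q, M) = 36 (D(Q, M) = 16 + 4*5 = 16 + 20 = 36)
c(N, H) = 37 (c(N, H) = 36 - 1*(-1) = 36 + 1 = 37)
-777 + c(-11, -37) = -777 + 37 = -740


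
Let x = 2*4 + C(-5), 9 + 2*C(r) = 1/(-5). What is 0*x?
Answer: 0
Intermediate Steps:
C(r) = -23/5 (C(r) = -9/2 + (1/2)/(-5) = -9/2 + (1/2)*(-1/5) = -9/2 - 1/10 = -23/5)
x = 17/5 (x = 2*4 - 23/5 = 8 - 23/5 = 17/5 ≈ 3.4000)
0*x = 0*(17/5) = 0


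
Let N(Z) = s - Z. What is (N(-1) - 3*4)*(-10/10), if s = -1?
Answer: 12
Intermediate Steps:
N(Z) = -1 - Z
(N(-1) - 3*4)*(-10/10) = ((-1 - 1*(-1)) - 3*4)*(-10/10) = ((-1 + 1) - 12)*(-10*1/10) = (0 - 12)*(-1) = -12*(-1) = 12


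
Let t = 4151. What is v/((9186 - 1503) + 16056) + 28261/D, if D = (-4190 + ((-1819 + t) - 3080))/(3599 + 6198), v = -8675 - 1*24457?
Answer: -2190950718793/39074394 ≈ -56071.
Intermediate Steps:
v = -33132 (v = -8675 - 24457 = -33132)
D = -4938/9797 (D = (-4190 + ((-1819 + 4151) - 3080))/(3599 + 6198) = (-4190 + (2332 - 3080))/9797 = (-4190 - 748)*(1/9797) = -4938*1/9797 = -4938/9797 ≈ -0.50403)
v/((9186 - 1503) + 16056) + 28261/D = -33132/((9186 - 1503) + 16056) + 28261/(-4938/9797) = -33132/(7683 + 16056) + 28261*(-9797/4938) = -33132/23739 - 276873017/4938 = -33132*1/23739 - 276873017/4938 = -11044/7913 - 276873017/4938 = -2190950718793/39074394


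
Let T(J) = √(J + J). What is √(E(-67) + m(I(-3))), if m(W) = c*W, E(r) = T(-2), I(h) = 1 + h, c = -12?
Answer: √(24 + 2*I) ≈ 4.9032 + 0.20395*I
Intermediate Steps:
T(J) = √2*√J (T(J) = √(2*J) = √2*√J)
E(r) = 2*I (E(r) = √2*√(-2) = √2*(I*√2) = 2*I)
m(W) = -12*W
√(E(-67) + m(I(-3))) = √(2*I - 12*(1 - 3)) = √(2*I - 12*(-2)) = √(2*I + 24) = √(24 + 2*I)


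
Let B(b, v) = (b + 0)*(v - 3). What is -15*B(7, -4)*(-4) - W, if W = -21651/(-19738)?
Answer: -58051371/19738 ≈ -2941.1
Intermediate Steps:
B(b, v) = b*(-3 + v)
W = 21651/19738 (W = -21651*(-1/19738) = 21651/19738 ≈ 1.0969)
-15*B(7, -4)*(-4) - W = -105*(-3 - 4)*(-4) - 1*21651/19738 = -105*(-7)*(-4) - 21651/19738 = -15*(-49)*(-4) - 21651/19738 = 735*(-4) - 21651/19738 = -2940 - 21651/19738 = -58051371/19738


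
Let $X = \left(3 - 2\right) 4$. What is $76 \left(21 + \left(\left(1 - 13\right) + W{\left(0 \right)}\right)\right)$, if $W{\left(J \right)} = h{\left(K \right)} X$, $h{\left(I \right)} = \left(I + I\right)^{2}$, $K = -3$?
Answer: $11628$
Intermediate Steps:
$h{\left(I \right)} = 4 I^{2}$ ($h{\left(I \right)} = \left(2 I\right)^{2} = 4 I^{2}$)
$X = 4$ ($X = 1 \cdot 4 = 4$)
$W{\left(J \right)} = 144$ ($W{\left(J \right)} = 4 \left(-3\right)^{2} \cdot 4 = 4 \cdot 9 \cdot 4 = 36 \cdot 4 = 144$)
$76 \left(21 + \left(\left(1 - 13\right) + W{\left(0 \right)}\right)\right) = 76 \left(21 + \left(\left(1 - 13\right) + 144\right)\right) = 76 \left(21 + \left(-12 + 144\right)\right) = 76 \left(21 + 132\right) = 76 \cdot 153 = 11628$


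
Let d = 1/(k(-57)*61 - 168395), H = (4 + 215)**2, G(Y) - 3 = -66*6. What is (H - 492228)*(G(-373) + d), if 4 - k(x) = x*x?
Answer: 63961840146807/366340 ≈ 1.7460e+8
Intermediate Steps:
k(x) = 4 - x**2 (k(x) = 4 - x*x = 4 - x**2)
G(Y) = -393 (G(Y) = 3 - 66*6 = 3 - 396 = -393)
H = 47961 (H = 219**2 = 47961)
d = -1/366340 (d = 1/((4 - 1*(-57)**2)*61 - 168395) = 1/((4 - 1*3249)*61 - 168395) = 1/((4 - 3249)*61 - 168395) = 1/(-3245*61 - 168395) = 1/(-197945 - 168395) = 1/(-366340) = -1/366340 ≈ -2.7297e-6)
(H - 492228)*(G(-373) + d) = (47961 - 492228)*(-393 - 1/366340) = -444267*(-143971621/366340) = 63961840146807/366340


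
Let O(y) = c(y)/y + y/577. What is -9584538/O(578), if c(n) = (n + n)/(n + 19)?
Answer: -1650788110161/173110 ≈ -9.5361e+6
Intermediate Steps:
c(n) = 2*n/(19 + n) (c(n) = (2*n)/(19 + n) = 2*n/(19 + n))
O(y) = 2/(19 + y) + y/577 (O(y) = (2*y/(19 + y))/y + y/577 = 2/(19 + y) + y*(1/577) = 2/(19 + y) + y/577)
-9584538/O(578) = -9584538*577*(19 + 578)/(1154 + 578*(19 + 578)) = -9584538*344469/(1154 + 578*597) = -9584538*344469/(1154 + 345066) = -9584538/((1/577)*(1/597)*346220) = -9584538/346220/344469 = -9584538*344469/346220 = -1650788110161/173110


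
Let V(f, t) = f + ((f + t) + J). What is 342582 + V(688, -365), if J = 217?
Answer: 343810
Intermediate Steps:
V(f, t) = 217 + t + 2*f (V(f, t) = f + ((f + t) + 217) = f + (217 + f + t) = 217 + t + 2*f)
342582 + V(688, -365) = 342582 + (217 - 365 + 2*688) = 342582 + (217 - 365 + 1376) = 342582 + 1228 = 343810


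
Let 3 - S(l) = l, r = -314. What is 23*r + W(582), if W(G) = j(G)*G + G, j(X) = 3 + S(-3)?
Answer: -1402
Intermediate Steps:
S(l) = 3 - l
j(X) = 9 (j(X) = 3 + (3 - 1*(-3)) = 3 + (3 + 3) = 3 + 6 = 9)
W(G) = 10*G (W(G) = 9*G + G = 10*G)
23*r + W(582) = 23*(-314) + 10*582 = -7222 + 5820 = -1402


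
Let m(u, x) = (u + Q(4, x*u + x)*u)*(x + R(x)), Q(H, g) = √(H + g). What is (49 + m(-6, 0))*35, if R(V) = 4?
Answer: -805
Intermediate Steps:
m(u, x) = (4 + x)*(u + u*√(4 + x + u*x)) (m(u, x) = (u + √(4 + (x*u + x))*u)*(x + 4) = (u + √(4 + (u*x + x))*u)*(4 + x) = (u + √(4 + (x + u*x))*u)*(4 + x) = (u + √(4 + x + u*x)*u)*(4 + x) = (u + u*√(4 + x + u*x))*(4 + x) = (4 + x)*(u + u*√(4 + x + u*x)))
(49 + m(-6, 0))*35 = (49 - 6*(4 + 0 + 4*√(4 + 0*(1 - 6)) + 0*√(4 + 0*(1 - 6))))*35 = (49 - 6*(4 + 0 + 4*√(4 + 0*(-5)) + 0*√(4 + 0*(-5))))*35 = (49 - 6*(4 + 0 + 4*√(4 + 0) + 0*√(4 + 0)))*35 = (49 - 6*(4 + 0 + 4*√4 + 0*√4))*35 = (49 - 6*(4 + 0 + 4*2 + 0*2))*35 = (49 - 6*(4 + 0 + 8 + 0))*35 = (49 - 6*12)*35 = (49 - 72)*35 = -23*35 = -805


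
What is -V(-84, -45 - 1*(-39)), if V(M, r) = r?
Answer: 6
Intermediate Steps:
-V(-84, -45 - 1*(-39)) = -(-45 - 1*(-39)) = -(-45 + 39) = -1*(-6) = 6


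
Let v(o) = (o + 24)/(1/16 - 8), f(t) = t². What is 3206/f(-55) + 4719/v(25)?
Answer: -1810408321/2371600 ≈ -763.37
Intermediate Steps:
v(o) = -384/127 - 16*o/127 (v(o) = (24 + o)/(1/16 - 8) = (24 + o)/(-127/16) = (24 + o)*(-16/127) = -384/127 - 16*o/127)
3206/f(-55) + 4719/v(25) = 3206/((-55)²) + 4719/(-384/127 - 16/127*25) = 3206/3025 + 4719/(-384/127 - 400/127) = 3206*(1/3025) + 4719/(-784/127) = 3206/3025 + 4719*(-127/784) = 3206/3025 - 599313/784 = -1810408321/2371600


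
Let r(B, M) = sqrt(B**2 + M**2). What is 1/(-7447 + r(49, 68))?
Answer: -7447/55450784 - 5*sqrt(281)/55450784 ≈ -0.00013581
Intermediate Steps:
1/(-7447 + r(49, 68)) = 1/(-7447 + sqrt(49**2 + 68**2)) = 1/(-7447 + sqrt(2401 + 4624)) = 1/(-7447 + sqrt(7025)) = 1/(-7447 + 5*sqrt(281))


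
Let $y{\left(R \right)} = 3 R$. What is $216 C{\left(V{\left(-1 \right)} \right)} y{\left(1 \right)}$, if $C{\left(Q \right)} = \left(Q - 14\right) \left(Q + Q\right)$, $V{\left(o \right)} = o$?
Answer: $19440$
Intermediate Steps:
$C{\left(Q \right)} = 2 Q \left(-14 + Q\right)$ ($C{\left(Q \right)} = \left(-14 + Q\right) 2 Q = 2 Q \left(-14 + Q\right)$)
$216 C{\left(V{\left(-1 \right)} \right)} y{\left(1 \right)} = 216 \cdot 2 \left(-1\right) \left(-14 - 1\right) 3 \cdot 1 = 216 \cdot 2 \left(-1\right) \left(-15\right) 3 = 216 \cdot 30 \cdot 3 = 6480 \cdot 3 = 19440$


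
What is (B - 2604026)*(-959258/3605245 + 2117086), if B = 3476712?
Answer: 6660874296291237032/3605245 ≈ 1.8476e+12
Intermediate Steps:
(B - 2604026)*(-959258/3605245 + 2117086) = (3476712 - 2604026)*(-959258/3605245 + 2117086) = 872686*(-959258*1/3605245 + 2117086) = 872686*(-959258/3605245 + 2117086) = 872686*(7632612756812/3605245) = 6660874296291237032/3605245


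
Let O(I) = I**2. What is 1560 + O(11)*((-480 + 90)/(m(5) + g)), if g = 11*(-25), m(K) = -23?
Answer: 256035/149 ≈ 1718.4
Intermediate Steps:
g = -275
1560 + O(11)*((-480 + 90)/(m(5) + g)) = 1560 + 11**2*((-480 + 90)/(-23 - 275)) = 1560 + 121*(-390/(-298)) = 1560 + 121*(-390*(-1/298)) = 1560 + 121*(195/149) = 1560 + 23595/149 = 256035/149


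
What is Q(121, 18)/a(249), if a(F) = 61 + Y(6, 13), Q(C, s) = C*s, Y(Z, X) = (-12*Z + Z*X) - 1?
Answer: 33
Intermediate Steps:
Y(Z, X) = -1 - 12*Z + X*Z (Y(Z, X) = (-12*Z + X*Z) - 1 = -1 - 12*Z + X*Z)
a(F) = 66 (a(F) = 61 + (-1 - 12*6 + 13*6) = 61 + (-1 - 72 + 78) = 61 + 5 = 66)
Q(121, 18)/a(249) = (121*18)/66 = 2178*(1/66) = 33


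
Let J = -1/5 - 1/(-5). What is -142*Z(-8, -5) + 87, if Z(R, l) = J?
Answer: 87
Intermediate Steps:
J = 0 (J = -1*⅕ - 1*(-⅕) = -⅕ + ⅕ = 0)
Z(R, l) = 0
-142*Z(-8, -5) + 87 = -142*0 + 87 = 0 + 87 = 87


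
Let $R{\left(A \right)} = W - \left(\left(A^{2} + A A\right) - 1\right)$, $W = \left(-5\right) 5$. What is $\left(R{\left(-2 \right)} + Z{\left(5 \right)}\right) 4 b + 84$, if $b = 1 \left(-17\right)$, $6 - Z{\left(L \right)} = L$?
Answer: $2192$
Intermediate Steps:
$Z{\left(L \right)} = 6 - L$
$W = -25$
$b = -17$
$R{\left(A \right)} = -24 - 2 A^{2}$ ($R{\left(A \right)} = -25 - \left(\left(A^{2} + A A\right) - 1\right) = -25 - \left(\left(A^{2} + A^{2}\right) - 1\right) = -25 - \left(2 A^{2} - 1\right) = -25 - \left(-1 + 2 A^{2}\right) = -24 - 2 A^{2}$)
$\left(R{\left(-2 \right)} + Z{\left(5 \right)}\right) 4 b + 84 = \left(\left(-24 - 2 \left(-2\right)^{2}\right) + \left(6 - 5\right)\right) 4 \left(-17\right) + 84 = \left(\left(-24 - 8\right) + \left(6 - 5\right)\right) 4 \left(-17\right) + 84 = \left(\left(-24 - 8\right) + 1\right) 4 \left(-17\right) + 84 = \left(-32 + 1\right) 4 \left(-17\right) + 84 = \left(-31\right) 4 \left(-17\right) + 84 = \left(-124\right) \left(-17\right) + 84 = 2108 + 84 = 2192$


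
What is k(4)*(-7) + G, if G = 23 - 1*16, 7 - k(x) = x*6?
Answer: 126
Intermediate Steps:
k(x) = 7 - 6*x (k(x) = 7 - x*6 = 7 - 6*x)
G = 7 (G = 23 - 16 = 7)
k(4)*(-7) + G = (7 - 6*4)*(-7) + 7 = (7 - 24)*(-7) + 7 = -17*(-7) + 7 = 119 + 7 = 126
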